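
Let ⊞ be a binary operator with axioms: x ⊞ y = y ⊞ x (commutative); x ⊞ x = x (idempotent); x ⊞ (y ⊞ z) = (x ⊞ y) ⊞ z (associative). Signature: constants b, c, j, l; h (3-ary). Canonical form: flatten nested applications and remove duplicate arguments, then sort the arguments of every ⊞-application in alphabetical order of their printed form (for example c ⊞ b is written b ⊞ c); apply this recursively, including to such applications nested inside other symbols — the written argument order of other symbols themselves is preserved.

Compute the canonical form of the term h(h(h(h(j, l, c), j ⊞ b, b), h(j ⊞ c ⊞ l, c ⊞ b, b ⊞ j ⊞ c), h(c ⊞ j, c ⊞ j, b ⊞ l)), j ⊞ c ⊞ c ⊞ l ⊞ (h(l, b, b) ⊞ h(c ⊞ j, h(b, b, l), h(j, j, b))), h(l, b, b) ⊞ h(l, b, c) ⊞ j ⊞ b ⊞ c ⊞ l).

Work inside:  j ⊞ c ⊞ c ⊞ l ⊞ (h(l, b, b) ⊞ h(c ⊞ j, h(b, b, l), h(j, j, b)))
Merge nested applications:  j ⊞ c ⊞ c ⊞ l ⊞ h(l, b, b) ⊞ h(c ⊞ j, h(b, b, l), h(j, j, b))
Drop duplicates:  drop duplicate c
Sort arguments:  c ⊞ h(c ⊞ j, h(b, b, l), h(j, j, b)) ⊞ h(l, b, b) ⊞ j ⊞ l
Put back:  h(h(h(h(j, l, c), b ⊞ j, b), h(c ⊞ j ⊞ l, b ⊞ c, b ⊞ c ⊞ j), h(c ⊞ j, c ⊞ j, b ⊞ l)), c ⊞ h(c ⊞ j, h(b, b, l), h(j, j, b)) ⊞ h(l, b, b) ⊞ j ⊞ l, b ⊞ c ⊞ h(l, b, b) ⊞ h(l, b, c) ⊞ j ⊞ l)

Answer: h(h(h(h(j, l, c), b ⊞ j, b), h(c ⊞ j ⊞ l, b ⊞ c, b ⊞ c ⊞ j), h(c ⊞ j, c ⊞ j, b ⊞ l)), c ⊞ h(c ⊞ j, h(b, b, l), h(j, j, b)) ⊞ h(l, b, b) ⊞ j ⊞ l, b ⊞ c ⊞ h(l, b, b) ⊞ h(l, b, c) ⊞ j ⊞ l)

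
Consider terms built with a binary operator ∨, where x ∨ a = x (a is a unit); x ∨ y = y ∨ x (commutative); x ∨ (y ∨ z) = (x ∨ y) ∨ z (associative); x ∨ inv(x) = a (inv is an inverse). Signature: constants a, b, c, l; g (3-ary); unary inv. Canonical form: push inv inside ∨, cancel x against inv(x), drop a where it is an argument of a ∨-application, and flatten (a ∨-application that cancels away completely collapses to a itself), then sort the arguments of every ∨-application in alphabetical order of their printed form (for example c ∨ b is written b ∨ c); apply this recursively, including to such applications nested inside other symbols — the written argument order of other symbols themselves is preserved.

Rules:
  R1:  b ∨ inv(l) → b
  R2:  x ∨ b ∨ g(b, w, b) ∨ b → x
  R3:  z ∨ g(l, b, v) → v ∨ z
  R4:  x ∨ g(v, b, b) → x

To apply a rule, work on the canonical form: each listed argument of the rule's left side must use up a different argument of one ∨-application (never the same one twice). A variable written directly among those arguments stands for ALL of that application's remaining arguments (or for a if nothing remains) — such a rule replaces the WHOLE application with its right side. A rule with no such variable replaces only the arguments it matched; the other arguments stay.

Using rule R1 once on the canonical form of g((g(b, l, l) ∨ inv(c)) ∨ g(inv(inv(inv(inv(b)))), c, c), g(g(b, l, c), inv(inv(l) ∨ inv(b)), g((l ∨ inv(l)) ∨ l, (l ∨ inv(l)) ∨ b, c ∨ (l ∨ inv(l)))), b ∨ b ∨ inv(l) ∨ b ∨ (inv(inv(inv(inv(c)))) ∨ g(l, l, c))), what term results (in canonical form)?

Answer: g(g(b, c, c) ∨ g(b, l, l) ∨ inv(c), g(g(b, l, c), b ∨ l, g(l, b, c)), b ∨ b ∨ b ∨ c ∨ g(l, l, c))

Derivation:
Canonical form:  g(g(b, c, c) ∨ g(b, l, l) ∨ inv(c), g(g(b, l, c), b ∨ l, g(l, b, c)), b ∨ b ∨ b ∨ c ∨ g(l, l, c) ∨ inv(l))
Match R1:  consume b, inv(l)
New term:  g(g(b, c, c) ∨ g(b, l, l) ∨ inv(c), g(g(b, l, c), b ∨ l, g(l, b, c)), b ∨ b ∨ b ∨ c ∨ g(l, l, c))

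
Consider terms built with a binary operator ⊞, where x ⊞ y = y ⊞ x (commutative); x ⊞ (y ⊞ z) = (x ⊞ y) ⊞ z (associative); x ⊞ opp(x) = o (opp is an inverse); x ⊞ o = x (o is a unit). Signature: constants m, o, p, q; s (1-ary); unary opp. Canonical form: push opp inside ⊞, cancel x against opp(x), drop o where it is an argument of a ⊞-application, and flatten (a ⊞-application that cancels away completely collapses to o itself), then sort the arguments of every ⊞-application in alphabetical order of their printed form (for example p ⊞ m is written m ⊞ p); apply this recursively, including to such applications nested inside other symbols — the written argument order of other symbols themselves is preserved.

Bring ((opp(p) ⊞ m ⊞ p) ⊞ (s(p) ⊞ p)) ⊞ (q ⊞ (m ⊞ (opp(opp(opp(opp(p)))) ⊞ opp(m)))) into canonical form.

Push opp inside:  distribute opp over ⊞ and collapse double opp
Combine occurrences:  p ⊞ p ⊞ m ⊞ s(p) ⊞ q
Sort arguments:  m ⊞ p ⊞ p ⊞ q ⊞ s(p)

Answer: m ⊞ p ⊞ p ⊞ q ⊞ s(p)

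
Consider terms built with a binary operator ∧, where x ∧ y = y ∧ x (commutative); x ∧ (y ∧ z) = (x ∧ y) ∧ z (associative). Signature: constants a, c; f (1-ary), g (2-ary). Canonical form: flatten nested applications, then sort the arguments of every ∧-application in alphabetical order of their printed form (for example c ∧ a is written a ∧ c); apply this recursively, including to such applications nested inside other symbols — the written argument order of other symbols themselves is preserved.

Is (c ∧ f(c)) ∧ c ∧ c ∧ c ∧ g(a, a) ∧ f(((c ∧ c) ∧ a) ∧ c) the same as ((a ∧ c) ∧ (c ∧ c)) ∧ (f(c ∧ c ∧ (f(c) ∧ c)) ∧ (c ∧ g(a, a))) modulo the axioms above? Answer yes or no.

Left:  (c ∧ f(c)) ∧ c ∧ c ∧ c ∧ g(a, a) ∧ f(((c ∧ c) ∧ a) ∧ c)
  Un-nest:  c ∧ f(c) ∧ c ∧ c ∧ c ∧ g(a, a) ∧ f(((c ∧ c) ∧ a) ∧ c)
  Inside:  f(((c ∧ c) ∧ a) ∧ c)  →  f(a ∧ c ∧ c ∧ c)
  Sort:  c ∧ c ∧ c ∧ c ∧ f(a ∧ c ∧ c ∧ c) ∧ f(c) ∧ g(a, a)
Right:  ((a ∧ c) ∧ (c ∧ c)) ∧ (f(c ∧ c ∧ (f(c) ∧ c)) ∧ (c ∧ g(a, a)))
  Flatten:  a ∧ c ∧ c ∧ c ∧ f(c ∧ c ∧ (f(c) ∧ c)) ∧ c ∧ g(a, a)
  Canonicalize subterm:  f(c ∧ c ∧ (f(c) ∧ c))  →  f(c ∧ c ∧ c ∧ f(c))
  Order the arguments:  a ∧ c ∧ c ∧ c ∧ c ∧ f(c ∧ c ∧ c ∧ f(c)) ∧ g(a, a)

Answer: no — c ∧ c ∧ c ∧ c ∧ f(a ∧ c ∧ c ∧ c) ∧ f(c) ∧ g(a, a) vs a ∧ c ∧ c ∧ c ∧ c ∧ f(c ∧ c ∧ c ∧ f(c)) ∧ g(a, a)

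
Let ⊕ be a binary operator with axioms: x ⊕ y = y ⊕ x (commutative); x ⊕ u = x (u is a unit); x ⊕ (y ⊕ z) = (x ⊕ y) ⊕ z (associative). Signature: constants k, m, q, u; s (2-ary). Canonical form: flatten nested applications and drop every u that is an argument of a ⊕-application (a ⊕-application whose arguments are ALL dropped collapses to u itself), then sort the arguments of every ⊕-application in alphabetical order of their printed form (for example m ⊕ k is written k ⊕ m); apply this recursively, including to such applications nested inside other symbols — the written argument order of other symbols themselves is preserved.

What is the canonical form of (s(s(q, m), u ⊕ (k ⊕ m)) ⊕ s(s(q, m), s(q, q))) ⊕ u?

Answer: s(s(q, m), k ⊕ m) ⊕ s(s(q, m), s(q, q))

Derivation:
Merge nested applications:  s(s(q, m), u ⊕ (k ⊕ m)) ⊕ s(s(q, m), s(q, q)) ⊕ u
Inside:  s(s(q, m), u ⊕ (k ⊕ m))  →  s(s(q, m), k ⊕ m)
Units out:  drop u
Sort:  s(s(q, m), k ⊕ m) ⊕ s(s(q, m), s(q, q))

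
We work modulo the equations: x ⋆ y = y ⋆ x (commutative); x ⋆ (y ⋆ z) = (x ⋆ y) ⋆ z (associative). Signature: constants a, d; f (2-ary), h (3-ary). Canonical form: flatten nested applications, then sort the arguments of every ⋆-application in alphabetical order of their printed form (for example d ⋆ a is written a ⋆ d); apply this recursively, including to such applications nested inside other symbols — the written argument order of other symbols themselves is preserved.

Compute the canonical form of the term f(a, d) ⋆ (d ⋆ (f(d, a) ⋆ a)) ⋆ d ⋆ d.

Merge nested applications:  f(a, d) ⋆ d ⋆ f(d, a) ⋆ a ⋆ d ⋆ d
Sort:  a ⋆ d ⋆ d ⋆ d ⋆ f(a, d) ⋆ f(d, a)

Answer: a ⋆ d ⋆ d ⋆ d ⋆ f(a, d) ⋆ f(d, a)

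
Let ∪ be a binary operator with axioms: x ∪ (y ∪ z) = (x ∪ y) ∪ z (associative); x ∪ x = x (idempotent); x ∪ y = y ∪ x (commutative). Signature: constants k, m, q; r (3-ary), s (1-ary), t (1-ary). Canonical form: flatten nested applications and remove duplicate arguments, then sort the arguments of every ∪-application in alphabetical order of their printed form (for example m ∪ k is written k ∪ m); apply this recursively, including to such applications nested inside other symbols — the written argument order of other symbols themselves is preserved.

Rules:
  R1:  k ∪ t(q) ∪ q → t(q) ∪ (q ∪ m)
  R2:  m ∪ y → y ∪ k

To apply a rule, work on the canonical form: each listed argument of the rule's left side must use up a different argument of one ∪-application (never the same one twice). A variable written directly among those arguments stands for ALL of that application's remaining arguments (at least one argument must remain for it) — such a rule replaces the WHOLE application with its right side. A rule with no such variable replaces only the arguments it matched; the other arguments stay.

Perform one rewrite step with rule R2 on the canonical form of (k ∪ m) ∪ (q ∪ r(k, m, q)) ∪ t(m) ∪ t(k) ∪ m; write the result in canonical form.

Canonical form:  k ∪ m ∪ q ∪ r(k, m, q) ∪ t(k) ∪ t(m)
Apply R2:  consuming m;  y := k ∪ q ∪ r(k, m, q) ∪ t(k) ∪ t(m)
The extension variable absorbs all remaining arguments, so the whole application is rewritten.
Giving:  k ∪ q ∪ r(k, m, q) ∪ t(k) ∪ t(m)

Answer: k ∪ q ∪ r(k, m, q) ∪ t(k) ∪ t(m)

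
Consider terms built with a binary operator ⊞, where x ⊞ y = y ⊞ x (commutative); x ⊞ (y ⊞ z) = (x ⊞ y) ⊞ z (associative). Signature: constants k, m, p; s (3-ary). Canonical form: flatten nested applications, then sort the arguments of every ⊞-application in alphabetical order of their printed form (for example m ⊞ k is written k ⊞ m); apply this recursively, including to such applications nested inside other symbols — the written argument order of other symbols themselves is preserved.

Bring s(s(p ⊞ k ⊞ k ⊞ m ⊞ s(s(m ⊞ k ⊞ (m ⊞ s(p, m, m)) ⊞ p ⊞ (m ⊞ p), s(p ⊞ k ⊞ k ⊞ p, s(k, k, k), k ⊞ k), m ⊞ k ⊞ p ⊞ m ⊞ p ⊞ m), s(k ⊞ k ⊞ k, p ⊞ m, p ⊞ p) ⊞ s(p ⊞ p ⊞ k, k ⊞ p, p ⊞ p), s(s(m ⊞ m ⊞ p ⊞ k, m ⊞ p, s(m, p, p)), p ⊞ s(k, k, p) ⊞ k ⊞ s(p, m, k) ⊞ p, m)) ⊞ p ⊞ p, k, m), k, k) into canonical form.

Answer: s(s(k ⊞ k ⊞ m ⊞ p ⊞ p ⊞ p ⊞ s(s(k ⊞ m ⊞ m ⊞ m ⊞ p ⊞ p ⊞ s(p, m, m), s(k ⊞ k ⊞ p ⊞ p, s(k, k, k), k ⊞ k), k ⊞ m ⊞ m ⊞ m ⊞ p ⊞ p), s(k ⊞ k ⊞ k, m ⊞ p, p ⊞ p) ⊞ s(k ⊞ p ⊞ p, k ⊞ p, p ⊞ p), s(s(k ⊞ m ⊞ m ⊞ p, m ⊞ p, s(m, p, p)), k ⊞ p ⊞ p ⊞ s(k, k, p) ⊞ s(p, m, k), m)), k, m), k, k)

Derivation:
Work inside:  p ⊞ k ⊞ k ⊞ m ⊞ s(s(m ⊞ k ⊞ (m ⊞ s(p, m, m)) ⊞ p ⊞ (m ⊞ p), s(p ⊞ k ⊞ k ⊞ p, s(k, k, k), k ⊞ k), m ⊞ k ⊞ p ⊞ m ⊞ p ⊞ m), s(k ⊞ k ⊞ k, p ⊞ m, p ⊞ p) ⊞ s(p ⊞ p ⊞ k, k ⊞ p, p ⊞ p), s(s(m ⊞ m ⊞ p ⊞ k, m ⊞ p, s(m, p, p)), p ⊞ s(k, k, p) ⊞ k ⊞ s(p, m, k) ⊞ p, m)) ⊞ p ⊞ p
Inside:  s(s(m ⊞ k ⊞ (m ⊞ s(p, m, m)) ⊞ p ⊞ (m ⊞ p), s(p ⊞ k ⊞ k ⊞ p, s(k, k, k), k ⊞ k), m ⊞ k ⊞ p ⊞ m ⊞ p ⊞ m), s(k ⊞ k ⊞ k, p ⊞ m, p ⊞ p) ⊞ s(p ⊞ p ⊞ k, k ⊞ p, p ⊞ p), s(s(m ⊞ m ⊞ p ⊞ k, m ⊞ p, s(m, p, p)), p ⊞ s(k, k, p) ⊞ k ⊞ s(p, m, k) ⊞ p, m))  →  s(s(k ⊞ m ⊞ m ⊞ m ⊞ p ⊞ p ⊞ s(p, m, m), s(k ⊞ k ⊞ p ⊞ p, s(k, k, k), k ⊞ k), k ⊞ m ⊞ m ⊞ m ⊞ p ⊞ p), s(k ⊞ k ⊞ k, m ⊞ p, p ⊞ p) ⊞ s(k ⊞ p ⊞ p, k ⊞ p, p ⊞ p), s(s(k ⊞ m ⊞ m ⊞ p, m ⊞ p, s(m, p, p)), k ⊞ p ⊞ p ⊞ s(k, k, p) ⊞ s(p, m, k), m))
Sort arguments:  k ⊞ k ⊞ m ⊞ p ⊞ p ⊞ p ⊞ s(s(k ⊞ m ⊞ m ⊞ m ⊞ p ⊞ p ⊞ s(p, m, m), s(k ⊞ k ⊞ p ⊞ p, s(k, k, k), k ⊞ k), k ⊞ m ⊞ m ⊞ m ⊞ p ⊞ p), s(k ⊞ k ⊞ k, m ⊞ p, p ⊞ p) ⊞ s(k ⊞ p ⊞ p, k ⊞ p, p ⊞ p), s(s(k ⊞ m ⊞ m ⊞ p, m ⊞ p, s(m, p, p)), k ⊞ p ⊞ p ⊞ s(k, k, p) ⊞ s(p, m, k), m))
Reassemble:  s(s(k ⊞ k ⊞ m ⊞ p ⊞ p ⊞ p ⊞ s(s(k ⊞ m ⊞ m ⊞ m ⊞ p ⊞ p ⊞ s(p, m, m), s(k ⊞ k ⊞ p ⊞ p, s(k, k, k), k ⊞ k), k ⊞ m ⊞ m ⊞ m ⊞ p ⊞ p), s(k ⊞ k ⊞ k, m ⊞ p, p ⊞ p) ⊞ s(k ⊞ p ⊞ p, k ⊞ p, p ⊞ p), s(s(k ⊞ m ⊞ m ⊞ p, m ⊞ p, s(m, p, p)), k ⊞ p ⊞ p ⊞ s(k, k, p) ⊞ s(p, m, k), m)), k, m), k, k)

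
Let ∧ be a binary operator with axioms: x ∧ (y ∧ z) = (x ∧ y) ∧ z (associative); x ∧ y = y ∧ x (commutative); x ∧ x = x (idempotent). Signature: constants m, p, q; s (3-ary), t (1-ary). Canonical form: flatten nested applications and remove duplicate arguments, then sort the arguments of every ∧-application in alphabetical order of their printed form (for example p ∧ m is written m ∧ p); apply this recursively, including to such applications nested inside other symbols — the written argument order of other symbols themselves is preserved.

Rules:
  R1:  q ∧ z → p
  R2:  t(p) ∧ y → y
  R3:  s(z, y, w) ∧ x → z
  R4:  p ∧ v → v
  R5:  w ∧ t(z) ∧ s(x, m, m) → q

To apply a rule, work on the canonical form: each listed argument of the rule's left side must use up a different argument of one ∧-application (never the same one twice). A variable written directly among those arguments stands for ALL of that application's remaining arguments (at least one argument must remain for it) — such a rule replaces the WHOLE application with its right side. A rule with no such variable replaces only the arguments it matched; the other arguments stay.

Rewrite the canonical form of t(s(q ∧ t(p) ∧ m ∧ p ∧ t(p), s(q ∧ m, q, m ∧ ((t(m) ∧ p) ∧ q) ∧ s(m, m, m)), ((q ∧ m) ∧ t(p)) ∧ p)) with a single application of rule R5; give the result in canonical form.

Answer: t(s(m ∧ p ∧ q ∧ t(p), s(m ∧ q, q, q), m ∧ p ∧ q ∧ t(p)))

Derivation:
Canonical form:  t(s(m ∧ p ∧ q ∧ t(p), s(m ∧ q, q, m ∧ p ∧ q ∧ s(m, m, m) ∧ t(m)), m ∧ p ∧ q ∧ t(p)))
Apply R5:  consuming s(m, m, m), t(m);  w := m ∧ p ∧ q, x := m, z := m
Every leftover argument binds to the variable; the entire application is replaced.
Result:  t(s(m ∧ p ∧ q ∧ t(p), s(m ∧ q, q, q), m ∧ p ∧ q ∧ t(p)))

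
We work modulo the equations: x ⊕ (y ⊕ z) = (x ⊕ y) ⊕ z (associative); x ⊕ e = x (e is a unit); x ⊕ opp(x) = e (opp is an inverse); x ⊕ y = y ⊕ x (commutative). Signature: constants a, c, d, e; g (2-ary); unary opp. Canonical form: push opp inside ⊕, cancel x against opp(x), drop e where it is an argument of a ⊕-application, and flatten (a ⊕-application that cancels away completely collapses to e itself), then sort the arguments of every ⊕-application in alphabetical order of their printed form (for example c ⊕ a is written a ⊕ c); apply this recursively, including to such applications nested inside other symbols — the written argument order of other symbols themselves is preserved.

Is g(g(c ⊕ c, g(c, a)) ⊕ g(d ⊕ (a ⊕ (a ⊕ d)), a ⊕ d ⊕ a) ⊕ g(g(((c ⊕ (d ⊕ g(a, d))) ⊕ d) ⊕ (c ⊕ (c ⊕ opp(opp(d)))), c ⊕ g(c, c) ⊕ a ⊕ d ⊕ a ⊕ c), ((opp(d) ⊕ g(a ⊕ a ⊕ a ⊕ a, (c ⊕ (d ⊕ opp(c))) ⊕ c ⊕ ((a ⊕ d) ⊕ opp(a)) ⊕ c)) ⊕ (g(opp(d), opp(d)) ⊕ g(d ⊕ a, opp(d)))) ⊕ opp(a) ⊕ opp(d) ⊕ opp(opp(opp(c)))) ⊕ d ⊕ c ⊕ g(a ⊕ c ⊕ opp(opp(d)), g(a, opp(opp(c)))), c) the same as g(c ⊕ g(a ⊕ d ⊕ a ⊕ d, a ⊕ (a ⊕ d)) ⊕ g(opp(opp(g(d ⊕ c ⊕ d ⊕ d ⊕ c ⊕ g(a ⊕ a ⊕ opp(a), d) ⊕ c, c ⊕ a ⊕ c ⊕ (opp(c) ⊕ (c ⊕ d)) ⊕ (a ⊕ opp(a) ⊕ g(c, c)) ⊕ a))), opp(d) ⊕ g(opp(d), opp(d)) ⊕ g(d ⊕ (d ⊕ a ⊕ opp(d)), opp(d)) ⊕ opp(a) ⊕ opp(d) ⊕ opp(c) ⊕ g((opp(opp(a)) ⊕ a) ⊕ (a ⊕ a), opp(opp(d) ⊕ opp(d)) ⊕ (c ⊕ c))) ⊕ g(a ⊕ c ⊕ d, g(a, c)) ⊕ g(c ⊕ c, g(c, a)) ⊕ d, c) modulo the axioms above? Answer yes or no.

Left:  g(g(c ⊕ c, g(c, a)) ⊕ g(d ⊕ (a ⊕ (a ⊕ d)), a ⊕ d ⊕ a) ⊕ g(g(((c ⊕ (d ⊕ g(a, d))) ⊕ d) ⊕ (c ⊕ (c ⊕ opp(opp(d)))), c ⊕ g(c, c) ⊕ a ⊕ d ⊕ a ⊕ c), ((opp(d) ⊕ g(a ⊕ a ⊕ a ⊕ a, (c ⊕ (d ⊕ opp(c))) ⊕ c ⊕ ((a ⊕ d) ⊕ opp(a)) ⊕ c)) ⊕ (g(opp(d), opp(d)) ⊕ g(d ⊕ a, opp(d)))) ⊕ opp(a) ⊕ opp(d) ⊕ opp(opp(opp(c)))) ⊕ d ⊕ c ⊕ g(a ⊕ c ⊕ opp(opp(d)), g(a, opp(opp(c)))), c)
  Descend into:  g(c ⊕ c, g(c, a)) ⊕ g(d ⊕ (a ⊕ (a ⊕ d)), a ⊕ d ⊕ a) ⊕ g(g(((c ⊕ (d ⊕ g(a, d))) ⊕ d) ⊕ (c ⊕ (c ⊕ opp(opp(d)))), c ⊕ g(c, c) ⊕ a ⊕ d ⊕ a ⊕ c), ((opp(d) ⊕ g(a ⊕ a ⊕ a ⊕ a, (c ⊕ (d ⊕ opp(c))) ⊕ c ⊕ ((a ⊕ d) ⊕ opp(a)) ⊕ c)) ⊕ (g(opp(d), opp(d)) ⊕ g(d ⊕ a, opp(d)))) ⊕ opp(a) ⊕ opp(d) ⊕ opp(opp(opp(c)))) ⊕ d ⊕ c ⊕ g(a ⊕ c ⊕ opp(opp(d)), g(a, opp(opp(c))))
  Push opp inside:  distribute opp over ⊕ and collapse double opp
  Collect:  g(c ⊕ c, g(c, a)) ⊕ g(a ⊕ a ⊕ d ⊕ d, a ⊕ a ⊕ d) ⊕ g(g(c ⊕ c ⊕ c ⊕ d ⊕ d ⊕ d ⊕ g(a, d), a ⊕ a ⊕ c ⊕ c ⊕ d ⊕ g(c, c)), g(a ⊕ a ⊕ a ⊕ a, c ⊕ c ⊕ d ⊕ d) ⊕ g(a ⊕ d, opp(d)) ⊕ g(opp(d), opp(d)) ⊕ opp(a) ⊕ opp(c) ⊕ opp(d) ⊕ opp(d)) ⊕ d ⊕ c ⊕ g(a ⊕ c ⊕ d, g(a, c))
  Order the arguments:  c ⊕ d ⊕ g(a ⊕ a ⊕ d ⊕ d, a ⊕ a ⊕ d) ⊕ g(a ⊕ c ⊕ d, g(a, c)) ⊕ g(c ⊕ c, g(c, a)) ⊕ g(g(c ⊕ c ⊕ c ⊕ d ⊕ d ⊕ d ⊕ g(a, d), a ⊕ a ⊕ c ⊕ c ⊕ d ⊕ g(c, c)), g(a ⊕ a ⊕ a ⊕ a, c ⊕ c ⊕ d ⊕ d) ⊕ g(a ⊕ d, opp(d)) ⊕ g(opp(d), opp(d)) ⊕ opp(a) ⊕ opp(c) ⊕ opp(d) ⊕ opp(d))
  Put back:  g(c ⊕ d ⊕ g(a ⊕ a ⊕ d ⊕ d, a ⊕ a ⊕ d) ⊕ g(a ⊕ c ⊕ d, g(a, c)) ⊕ g(c ⊕ c, g(c, a)) ⊕ g(g(c ⊕ c ⊕ c ⊕ d ⊕ d ⊕ d ⊕ g(a, d), a ⊕ a ⊕ c ⊕ c ⊕ d ⊕ g(c, c)), g(a ⊕ a ⊕ a ⊕ a, c ⊕ c ⊕ d ⊕ d) ⊕ g(a ⊕ d, opp(d)) ⊕ g(opp(d), opp(d)) ⊕ opp(a) ⊕ opp(c) ⊕ opp(d) ⊕ opp(d)), c)
Right:  g(c ⊕ g(a ⊕ d ⊕ a ⊕ d, a ⊕ (a ⊕ d)) ⊕ g(opp(opp(g(d ⊕ c ⊕ d ⊕ d ⊕ c ⊕ g(a ⊕ a ⊕ opp(a), d) ⊕ c, c ⊕ a ⊕ c ⊕ (opp(c) ⊕ (c ⊕ d)) ⊕ (a ⊕ opp(a) ⊕ g(c, c)) ⊕ a))), opp(d) ⊕ g(opp(d), opp(d)) ⊕ g(d ⊕ (d ⊕ a ⊕ opp(d)), opp(d)) ⊕ opp(a) ⊕ opp(d) ⊕ opp(c) ⊕ g((opp(opp(a)) ⊕ a) ⊕ (a ⊕ a), opp(opp(d) ⊕ opp(d)) ⊕ (c ⊕ c))) ⊕ g(a ⊕ c ⊕ d, g(a, c)) ⊕ g(c ⊕ c, g(c, a)) ⊕ d, c)
  Work inside:  c ⊕ g(a ⊕ d ⊕ a ⊕ d, a ⊕ (a ⊕ d)) ⊕ g(opp(opp(g(d ⊕ c ⊕ d ⊕ d ⊕ c ⊕ g(a ⊕ a ⊕ opp(a), d) ⊕ c, c ⊕ a ⊕ c ⊕ (opp(c) ⊕ (c ⊕ d)) ⊕ (a ⊕ opp(a) ⊕ g(c, c)) ⊕ a))), opp(d) ⊕ g(opp(d), opp(d)) ⊕ g(d ⊕ (d ⊕ a ⊕ opp(d)), opp(d)) ⊕ opp(a) ⊕ opp(d) ⊕ opp(c) ⊕ g((opp(opp(a)) ⊕ a) ⊕ (a ⊕ a), opp(opp(d) ⊕ opp(d)) ⊕ (c ⊕ c))) ⊕ g(a ⊕ c ⊕ d, g(a, c)) ⊕ g(c ⊕ c, g(c, a)) ⊕ d
  Push opp inside:  distribute opp over ⊕ and collapse double opp
  Collect:  c ⊕ g(a ⊕ a ⊕ d ⊕ d, a ⊕ a ⊕ d) ⊕ g(g(c ⊕ c ⊕ c ⊕ d ⊕ d ⊕ d ⊕ g(a, d), a ⊕ a ⊕ c ⊕ c ⊕ d ⊕ g(c, c)), g(a ⊕ a ⊕ a ⊕ a, c ⊕ c ⊕ d ⊕ d) ⊕ g(a ⊕ d, opp(d)) ⊕ g(opp(d), opp(d)) ⊕ opp(a) ⊕ opp(c) ⊕ opp(d) ⊕ opp(d)) ⊕ g(a ⊕ c ⊕ d, g(a, c)) ⊕ g(c ⊕ c, g(c, a)) ⊕ d
  Sort:  c ⊕ d ⊕ g(a ⊕ a ⊕ d ⊕ d, a ⊕ a ⊕ d) ⊕ g(a ⊕ c ⊕ d, g(a, c)) ⊕ g(c ⊕ c, g(c, a)) ⊕ g(g(c ⊕ c ⊕ c ⊕ d ⊕ d ⊕ d ⊕ g(a, d), a ⊕ a ⊕ c ⊕ c ⊕ d ⊕ g(c, c)), g(a ⊕ a ⊕ a ⊕ a, c ⊕ c ⊕ d ⊕ d) ⊕ g(a ⊕ d, opp(d)) ⊕ g(opp(d), opp(d)) ⊕ opp(a) ⊕ opp(c) ⊕ opp(d) ⊕ opp(d))
  Rebuild:  g(c ⊕ d ⊕ g(a ⊕ a ⊕ d ⊕ d, a ⊕ a ⊕ d) ⊕ g(a ⊕ c ⊕ d, g(a, c)) ⊕ g(c ⊕ c, g(c, a)) ⊕ g(g(c ⊕ c ⊕ c ⊕ d ⊕ d ⊕ d ⊕ g(a, d), a ⊕ a ⊕ c ⊕ c ⊕ d ⊕ g(c, c)), g(a ⊕ a ⊕ a ⊕ a, c ⊕ c ⊕ d ⊕ d) ⊕ g(a ⊕ d, opp(d)) ⊕ g(opp(d), opp(d)) ⊕ opp(a) ⊕ opp(c) ⊕ opp(d) ⊕ opp(d)), c)

Answer: yes — both canonical forms are g(c ⊕ d ⊕ g(a ⊕ a ⊕ d ⊕ d, a ⊕ a ⊕ d) ⊕ g(a ⊕ c ⊕ d, g(a, c)) ⊕ g(c ⊕ c, g(c, a)) ⊕ g(g(c ⊕ c ⊕ c ⊕ d ⊕ d ⊕ d ⊕ g(a, d), a ⊕ a ⊕ c ⊕ c ⊕ d ⊕ g(c, c)), g(a ⊕ a ⊕ a ⊕ a, c ⊕ c ⊕ d ⊕ d) ⊕ g(a ⊕ d, opp(d)) ⊕ g(opp(d), opp(d)) ⊕ opp(a) ⊕ opp(c) ⊕ opp(d) ⊕ opp(d)), c)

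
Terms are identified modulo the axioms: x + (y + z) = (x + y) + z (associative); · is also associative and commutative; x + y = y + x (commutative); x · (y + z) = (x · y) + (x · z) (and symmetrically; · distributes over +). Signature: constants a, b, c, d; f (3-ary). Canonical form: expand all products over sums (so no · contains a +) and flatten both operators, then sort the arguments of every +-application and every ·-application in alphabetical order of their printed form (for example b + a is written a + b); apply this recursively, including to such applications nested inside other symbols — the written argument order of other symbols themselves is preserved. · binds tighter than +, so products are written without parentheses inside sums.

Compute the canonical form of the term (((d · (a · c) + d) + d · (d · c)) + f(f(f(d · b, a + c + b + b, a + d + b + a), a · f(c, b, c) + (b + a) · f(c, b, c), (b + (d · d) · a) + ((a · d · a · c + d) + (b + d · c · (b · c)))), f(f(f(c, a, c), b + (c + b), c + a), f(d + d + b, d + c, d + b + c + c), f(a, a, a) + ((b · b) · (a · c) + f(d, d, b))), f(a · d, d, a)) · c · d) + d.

Expand products over sums:  a · c · d + d + c · d · d + c · d · f(f(f(b · d, a + b + b + c, a + a + b + d), a · f(c, b, c) + a · f(c, b, c) + b · f(c, b, c), a · a · c · d + a · d · d + b + b + b · c · c · d + d), f(f(f(c, a, c), b + b + c, a + c), f(b + d + d, c + d, b + c + c + d), a · b · b · c + f(a, a, a) + f(d, d, b)), f(a · d, d, a)) + d
Sort arguments:  a · c · d + c · d · d + c · d · f(f(f(b · d, a + b + b + c, a + a + b + d), a · f(c, b, c) + a · f(c, b, c) + b · f(c, b, c), a · a · c · d + a · d · d + b + b + b · c · c · d + d), f(f(f(c, a, c), b + b + c, a + c), f(b + d + d, c + d, b + c + c + d), a · b · b · c + f(a, a, a) + f(d, d, b)), f(a · d, d, a)) + d + d

Answer: a · c · d + c · d · d + c · d · f(f(f(b · d, a + b + b + c, a + a + b + d), a · f(c, b, c) + a · f(c, b, c) + b · f(c, b, c), a · a · c · d + a · d · d + b + b + b · c · c · d + d), f(f(f(c, a, c), b + b + c, a + c), f(b + d + d, c + d, b + c + c + d), a · b · b · c + f(a, a, a) + f(d, d, b)), f(a · d, d, a)) + d + d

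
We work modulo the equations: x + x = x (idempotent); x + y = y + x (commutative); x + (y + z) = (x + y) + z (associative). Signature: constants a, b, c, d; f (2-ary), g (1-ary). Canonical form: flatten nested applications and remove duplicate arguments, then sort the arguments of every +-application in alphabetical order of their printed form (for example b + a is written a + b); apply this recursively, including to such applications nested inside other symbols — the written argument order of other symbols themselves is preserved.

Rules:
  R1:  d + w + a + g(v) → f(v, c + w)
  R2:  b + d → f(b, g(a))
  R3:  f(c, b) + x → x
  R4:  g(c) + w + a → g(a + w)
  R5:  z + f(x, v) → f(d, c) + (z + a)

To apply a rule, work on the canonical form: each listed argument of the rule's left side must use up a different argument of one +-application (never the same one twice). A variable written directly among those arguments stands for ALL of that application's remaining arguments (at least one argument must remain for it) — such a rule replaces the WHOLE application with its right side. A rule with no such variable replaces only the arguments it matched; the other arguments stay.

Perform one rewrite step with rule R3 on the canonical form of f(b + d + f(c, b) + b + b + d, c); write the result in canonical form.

Answer: f(b + d, c)

Derivation:
Canonical form:  f(b + d + f(c, b), c)
R3 matches:  uses f(c, b);  x := b + d
The extension variable absorbs all remaining arguments, so the whole application is rewritten.
Giving:  f(b + d, c)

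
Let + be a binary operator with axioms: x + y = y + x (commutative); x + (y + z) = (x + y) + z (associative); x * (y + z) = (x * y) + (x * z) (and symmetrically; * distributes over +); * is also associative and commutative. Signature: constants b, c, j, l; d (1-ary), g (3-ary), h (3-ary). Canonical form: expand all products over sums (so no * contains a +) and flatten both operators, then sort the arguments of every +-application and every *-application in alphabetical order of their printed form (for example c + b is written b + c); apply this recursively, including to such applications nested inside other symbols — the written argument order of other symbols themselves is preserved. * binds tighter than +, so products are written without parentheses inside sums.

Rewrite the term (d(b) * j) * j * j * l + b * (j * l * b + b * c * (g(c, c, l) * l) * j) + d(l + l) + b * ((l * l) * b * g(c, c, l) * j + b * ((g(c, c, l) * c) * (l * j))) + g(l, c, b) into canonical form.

Expand:  d(b) * j * j * j * l + b * b * j * l + b * b * c * g(c, c, l) * j * l + d(l + l) + b * b * g(c, c, l) * j * l * l + b * b * c * g(c, c, l) * j * l + g(l, c, b)
Sort:  b * b * c * g(c, c, l) * j * l + b * b * c * g(c, c, l) * j * l + b * b * g(c, c, l) * j * l * l + b * b * j * l + d(b) * j * j * j * l + d(l + l) + g(l, c, b)

Answer: b * b * c * g(c, c, l) * j * l + b * b * c * g(c, c, l) * j * l + b * b * g(c, c, l) * j * l * l + b * b * j * l + d(b) * j * j * j * l + d(l + l) + g(l, c, b)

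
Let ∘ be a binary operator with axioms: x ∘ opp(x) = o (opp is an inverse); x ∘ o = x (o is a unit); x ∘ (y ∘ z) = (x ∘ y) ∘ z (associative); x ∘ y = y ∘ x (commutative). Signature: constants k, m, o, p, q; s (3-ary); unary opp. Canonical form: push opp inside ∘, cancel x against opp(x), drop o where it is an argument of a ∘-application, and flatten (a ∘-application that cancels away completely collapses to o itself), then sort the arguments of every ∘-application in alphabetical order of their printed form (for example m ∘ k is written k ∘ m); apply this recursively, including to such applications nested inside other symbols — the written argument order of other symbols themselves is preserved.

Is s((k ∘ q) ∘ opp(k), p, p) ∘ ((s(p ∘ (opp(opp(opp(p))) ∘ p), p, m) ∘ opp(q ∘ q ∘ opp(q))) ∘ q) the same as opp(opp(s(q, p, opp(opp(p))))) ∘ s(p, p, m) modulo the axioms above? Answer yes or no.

Answer: yes — both canonical forms are s(p, p, m) ∘ s(q, p, p)

Derivation:
Left:  s((k ∘ q) ∘ opp(k), p, p) ∘ ((s(p ∘ (opp(opp(opp(p))) ∘ p), p, m) ∘ opp(q ∘ q ∘ opp(q))) ∘ q)
  Push opp inside:  distribute opp over ∘ and collapse double opp
  Cancel inverse pairs:  q cancels
  Collect:  s(q, p, p) ∘ s(p, p, m)
  Order the arguments:  s(p, p, m) ∘ s(q, p, p)
Right:  opp(opp(s(q, p, opp(opp(p))))) ∘ s(p, p, m)
  Push opp inside:  distribute opp over ∘ and collapse double opp
  Collect:  s(q, p, p) ∘ s(p, p, m)
  Sort:  s(p, p, m) ∘ s(q, p, p)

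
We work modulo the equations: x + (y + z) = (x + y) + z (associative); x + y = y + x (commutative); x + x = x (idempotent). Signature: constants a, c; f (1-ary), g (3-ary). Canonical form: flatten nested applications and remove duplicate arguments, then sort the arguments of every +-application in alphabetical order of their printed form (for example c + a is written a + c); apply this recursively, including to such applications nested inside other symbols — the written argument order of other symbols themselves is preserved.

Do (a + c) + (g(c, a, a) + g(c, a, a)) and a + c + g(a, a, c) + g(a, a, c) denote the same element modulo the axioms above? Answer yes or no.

Answer: no — a + c + g(c, a, a) vs a + c + g(a, a, c)

Derivation:
Left:  (a + c) + (g(c, a, a) + g(c, a, a))
  Merge nested applications:  a + c + g(c, a, a) + g(c, a, a)
  Deduplicate:  drop duplicate g(c, a, a)
  Sort:  a + c + g(c, a, a)
Right:  a + c + g(a, a, c) + g(a, a, c)
  Drop duplicates:  drop duplicate g(a, a, c)
  Sort:  a + c + g(a, a, c)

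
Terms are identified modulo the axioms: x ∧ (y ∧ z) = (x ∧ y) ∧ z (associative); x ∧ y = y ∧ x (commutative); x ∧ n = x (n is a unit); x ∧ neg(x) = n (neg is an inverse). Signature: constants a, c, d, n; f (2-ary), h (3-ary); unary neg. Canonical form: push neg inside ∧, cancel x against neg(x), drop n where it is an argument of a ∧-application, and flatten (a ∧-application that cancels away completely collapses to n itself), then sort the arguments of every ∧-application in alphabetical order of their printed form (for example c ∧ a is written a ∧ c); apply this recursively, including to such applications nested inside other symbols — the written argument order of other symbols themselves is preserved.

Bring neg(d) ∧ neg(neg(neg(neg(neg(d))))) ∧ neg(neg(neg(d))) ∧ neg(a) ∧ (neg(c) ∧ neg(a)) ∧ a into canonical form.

Push neg inside:  distribute neg over ∧ and collapse double neg
Collect:  neg(d) ∧ neg(d) ∧ neg(d) ∧ neg(a) ∧ neg(c)
Order the arguments:  neg(a) ∧ neg(c) ∧ neg(d) ∧ neg(d) ∧ neg(d)

Answer: neg(a) ∧ neg(c) ∧ neg(d) ∧ neg(d) ∧ neg(d)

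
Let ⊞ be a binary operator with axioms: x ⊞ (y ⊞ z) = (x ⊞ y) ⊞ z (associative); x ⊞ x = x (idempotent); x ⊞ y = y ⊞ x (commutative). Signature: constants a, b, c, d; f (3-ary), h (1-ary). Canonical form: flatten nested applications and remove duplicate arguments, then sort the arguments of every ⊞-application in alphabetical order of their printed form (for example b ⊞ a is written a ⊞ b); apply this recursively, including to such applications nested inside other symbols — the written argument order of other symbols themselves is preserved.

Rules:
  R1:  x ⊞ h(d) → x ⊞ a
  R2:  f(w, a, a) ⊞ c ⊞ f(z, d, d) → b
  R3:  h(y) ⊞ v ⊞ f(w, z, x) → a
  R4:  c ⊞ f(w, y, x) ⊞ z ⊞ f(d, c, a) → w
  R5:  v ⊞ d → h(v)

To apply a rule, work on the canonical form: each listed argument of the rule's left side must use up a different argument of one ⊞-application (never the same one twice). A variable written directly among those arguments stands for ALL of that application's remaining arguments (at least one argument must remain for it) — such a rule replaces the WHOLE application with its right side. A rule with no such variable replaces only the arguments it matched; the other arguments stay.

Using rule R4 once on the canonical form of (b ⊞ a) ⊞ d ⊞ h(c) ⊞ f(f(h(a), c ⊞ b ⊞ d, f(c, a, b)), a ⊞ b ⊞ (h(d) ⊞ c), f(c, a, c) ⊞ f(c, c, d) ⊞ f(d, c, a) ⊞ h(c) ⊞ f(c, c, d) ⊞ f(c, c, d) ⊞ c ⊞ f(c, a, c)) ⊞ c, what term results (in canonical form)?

Answer: a ⊞ b ⊞ c ⊞ d ⊞ f(f(h(a), b ⊞ c ⊞ d, f(c, a, b)), a ⊞ b ⊞ c ⊞ h(d), c) ⊞ h(c)

Derivation:
Canonical form:  a ⊞ b ⊞ c ⊞ d ⊞ f(f(h(a), b ⊞ c ⊞ d, f(c, a, b)), a ⊞ b ⊞ c ⊞ h(d), c ⊞ f(c, a, c) ⊞ f(c, c, d) ⊞ f(d, c, a) ⊞ h(c)) ⊞ h(c)
Apply R4:  consuming c, f(c, a, c), f(d, c, a);  w := c, x := c, y := a, z := f(c, c, d) ⊞ h(c)
The variable takes the whole remainder — replace the entire application.
Result:  a ⊞ b ⊞ c ⊞ d ⊞ f(f(h(a), b ⊞ c ⊞ d, f(c, a, b)), a ⊞ b ⊞ c ⊞ h(d), c) ⊞ h(c)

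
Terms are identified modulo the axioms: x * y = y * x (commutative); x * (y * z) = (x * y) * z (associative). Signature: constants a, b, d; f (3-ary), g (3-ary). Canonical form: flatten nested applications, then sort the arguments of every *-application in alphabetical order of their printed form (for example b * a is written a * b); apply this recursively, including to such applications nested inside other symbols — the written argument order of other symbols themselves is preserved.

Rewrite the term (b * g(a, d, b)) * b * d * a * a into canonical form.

Answer: a * a * b * b * d * g(a, d, b)

Derivation:
Flatten:  b * g(a, d, b) * b * d * a * a
Sort:  a * a * b * b * d * g(a, d, b)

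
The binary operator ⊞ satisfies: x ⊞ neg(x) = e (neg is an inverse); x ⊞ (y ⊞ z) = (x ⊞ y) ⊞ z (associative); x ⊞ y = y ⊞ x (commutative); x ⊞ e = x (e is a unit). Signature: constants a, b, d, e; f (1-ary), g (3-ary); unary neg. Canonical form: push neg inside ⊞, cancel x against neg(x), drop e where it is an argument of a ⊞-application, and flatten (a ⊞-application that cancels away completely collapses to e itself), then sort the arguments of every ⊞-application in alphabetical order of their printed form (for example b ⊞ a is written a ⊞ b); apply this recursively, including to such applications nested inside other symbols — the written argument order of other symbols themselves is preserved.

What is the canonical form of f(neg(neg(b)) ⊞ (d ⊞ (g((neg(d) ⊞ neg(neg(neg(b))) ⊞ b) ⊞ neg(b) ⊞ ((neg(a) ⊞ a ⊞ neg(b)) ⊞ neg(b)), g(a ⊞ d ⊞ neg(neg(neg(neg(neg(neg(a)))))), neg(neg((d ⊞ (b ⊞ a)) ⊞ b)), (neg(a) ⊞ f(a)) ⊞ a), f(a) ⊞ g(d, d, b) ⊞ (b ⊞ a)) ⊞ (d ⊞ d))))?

Work inside:  neg(neg(b)) ⊞ (d ⊞ (g((neg(d) ⊞ neg(neg(neg(b))) ⊞ b) ⊞ neg(b) ⊞ ((neg(a) ⊞ a ⊞ neg(b)) ⊞ neg(b)), g(a ⊞ d ⊞ neg(neg(neg(neg(neg(neg(a)))))), neg(neg((d ⊞ (b ⊞ a)) ⊞ b)), (neg(a) ⊞ f(a)) ⊞ a), f(a) ⊞ g(d, d, b) ⊞ (b ⊞ a)) ⊞ (d ⊞ d)))
Push neg inside:  distribute neg over ⊞ and collapse double neg
Collect:  b ⊞ d ⊞ d ⊞ d ⊞ g(neg(b) ⊞ neg(b) ⊞ neg(b) ⊞ neg(d), g(a ⊞ a ⊞ d, a ⊞ b ⊞ b ⊞ d, f(a)), a ⊞ b ⊞ f(a) ⊞ g(d, d, b))
Put back:  f(b ⊞ d ⊞ d ⊞ d ⊞ g(neg(b) ⊞ neg(b) ⊞ neg(b) ⊞ neg(d), g(a ⊞ a ⊞ d, a ⊞ b ⊞ b ⊞ d, f(a)), a ⊞ b ⊞ f(a) ⊞ g(d, d, b)))

Answer: f(b ⊞ d ⊞ d ⊞ d ⊞ g(neg(b) ⊞ neg(b) ⊞ neg(b) ⊞ neg(d), g(a ⊞ a ⊞ d, a ⊞ b ⊞ b ⊞ d, f(a)), a ⊞ b ⊞ f(a) ⊞ g(d, d, b)))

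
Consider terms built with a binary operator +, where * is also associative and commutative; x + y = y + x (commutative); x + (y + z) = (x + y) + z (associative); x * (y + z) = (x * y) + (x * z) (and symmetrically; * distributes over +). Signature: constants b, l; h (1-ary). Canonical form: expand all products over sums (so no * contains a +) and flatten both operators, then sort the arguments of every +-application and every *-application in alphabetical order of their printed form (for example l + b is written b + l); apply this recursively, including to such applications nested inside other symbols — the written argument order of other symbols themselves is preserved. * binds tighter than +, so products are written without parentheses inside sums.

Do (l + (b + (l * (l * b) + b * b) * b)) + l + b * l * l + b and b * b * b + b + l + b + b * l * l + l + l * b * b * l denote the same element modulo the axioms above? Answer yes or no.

Answer: yes — both canonical forms are b + b + b * b * b + b * b * l * l + b * l * l + l + l

Derivation:
Left:  (l + (b + (l * (l * b) + b * b) * b)) + l + b * l * l + b
  Distribute:  l + b + b * b * l * l + b * b * b + l + b * l * l + b
  Sort arguments:  b + b + b * b * b + b * b * l * l + b * l * l + l + l
Right:  b * b * b + b + l + b + b * l * l + l + l * b * b * l
  Flatten:  b * b * b + b + l + b + b * l * l + l + b * b * l * l
  Order the arguments:  b + b + b * b * b + b * b * l * l + b * l * l + l + l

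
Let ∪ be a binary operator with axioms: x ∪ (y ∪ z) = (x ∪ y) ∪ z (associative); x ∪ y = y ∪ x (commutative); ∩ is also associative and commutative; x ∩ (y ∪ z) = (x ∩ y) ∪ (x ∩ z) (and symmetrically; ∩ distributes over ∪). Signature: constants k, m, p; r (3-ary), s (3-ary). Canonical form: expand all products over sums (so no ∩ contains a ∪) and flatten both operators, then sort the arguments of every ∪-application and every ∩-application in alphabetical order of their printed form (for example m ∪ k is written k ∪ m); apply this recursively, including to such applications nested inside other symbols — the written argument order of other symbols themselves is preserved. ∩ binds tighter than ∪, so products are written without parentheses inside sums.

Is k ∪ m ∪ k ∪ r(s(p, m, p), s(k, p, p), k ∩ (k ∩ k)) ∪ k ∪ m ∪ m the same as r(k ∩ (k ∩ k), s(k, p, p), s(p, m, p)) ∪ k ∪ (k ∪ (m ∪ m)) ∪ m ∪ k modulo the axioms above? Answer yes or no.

Left:  k ∪ m ∪ k ∪ r(s(p, m, p), s(k, p, p), k ∩ (k ∩ k)) ∪ k ∪ m ∪ m
  Merge nested applications:  k ∪ m ∪ k ∪ r(s(p, m, p), s(k, p, p), k ∩ k ∩ k) ∪ k ∪ m ∪ m
  Sort:  k ∪ k ∪ k ∪ m ∪ m ∪ m ∪ r(s(p, m, p), s(k, p, p), k ∩ k ∩ k)
Right:  r(k ∩ (k ∩ k), s(k, p, p), s(p, m, p)) ∪ k ∪ (k ∪ (m ∪ m)) ∪ m ∪ k
  Un-nest:  r(k ∩ k ∩ k, s(k, p, p), s(p, m, p)) ∪ k ∪ k ∪ m ∪ m ∪ m ∪ k
  Sort:  k ∪ k ∪ k ∪ m ∪ m ∪ m ∪ r(k ∩ k ∩ k, s(k, p, p), s(p, m, p))

Answer: no — k ∪ k ∪ k ∪ m ∪ m ∪ m ∪ r(s(p, m, p), s(k, p, p), k ∩ k ∩ k) vs k ∪ k ∪ k ∪ m ∪ m ∪ m ∪ r(k ∩ k ∩ k, s(k, p, p), s(p, m, p))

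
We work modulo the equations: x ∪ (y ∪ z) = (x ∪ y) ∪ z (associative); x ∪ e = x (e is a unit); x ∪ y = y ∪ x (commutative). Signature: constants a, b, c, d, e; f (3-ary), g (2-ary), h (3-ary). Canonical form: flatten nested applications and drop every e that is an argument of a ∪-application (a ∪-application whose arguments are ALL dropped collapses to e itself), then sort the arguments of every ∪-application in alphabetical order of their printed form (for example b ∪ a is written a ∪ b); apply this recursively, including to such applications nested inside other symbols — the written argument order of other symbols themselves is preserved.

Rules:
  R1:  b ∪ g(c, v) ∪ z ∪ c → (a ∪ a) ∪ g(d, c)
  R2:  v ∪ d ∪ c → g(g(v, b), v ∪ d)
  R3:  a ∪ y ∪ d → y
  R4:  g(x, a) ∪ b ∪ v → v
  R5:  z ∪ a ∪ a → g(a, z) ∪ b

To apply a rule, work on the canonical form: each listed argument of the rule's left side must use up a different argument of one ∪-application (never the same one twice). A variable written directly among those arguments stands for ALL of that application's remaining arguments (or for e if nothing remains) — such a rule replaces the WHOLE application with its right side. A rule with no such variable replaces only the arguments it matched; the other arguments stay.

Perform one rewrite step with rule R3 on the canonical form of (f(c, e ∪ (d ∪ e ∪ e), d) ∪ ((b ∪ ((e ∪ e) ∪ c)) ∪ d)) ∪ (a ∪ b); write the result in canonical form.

Answer: b ∪ b ∪ c ∪ f(c, d, d)

Derivation:
Canonical form:  a ∪ b ∪ b ∪ c ∪ d ∪ f(c, d, d)
R3 matches:  uses a, d;  y := b ∪ b ∪ c ∪ f(c, d, d)
Every leftover argument binds to the variable; the entire application is replaced.
Giving:  b ∪ b ∪ c ∪ f(c, d, d)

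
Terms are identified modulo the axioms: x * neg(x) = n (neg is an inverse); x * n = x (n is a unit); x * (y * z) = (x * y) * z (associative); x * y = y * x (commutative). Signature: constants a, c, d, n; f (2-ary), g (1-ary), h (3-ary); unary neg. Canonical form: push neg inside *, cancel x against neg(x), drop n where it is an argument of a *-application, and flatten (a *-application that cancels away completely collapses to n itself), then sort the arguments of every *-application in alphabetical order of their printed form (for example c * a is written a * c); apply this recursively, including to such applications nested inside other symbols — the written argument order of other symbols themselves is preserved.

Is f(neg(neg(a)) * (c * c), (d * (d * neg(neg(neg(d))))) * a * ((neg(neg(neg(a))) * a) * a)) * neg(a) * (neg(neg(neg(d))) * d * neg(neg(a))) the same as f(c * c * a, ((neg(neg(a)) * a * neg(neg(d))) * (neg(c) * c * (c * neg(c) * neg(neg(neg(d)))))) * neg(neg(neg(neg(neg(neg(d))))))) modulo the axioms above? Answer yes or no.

Left:  f(neg(neg(a)) * (c * c), (d * (d * neg(neg(neg(d))))) * a * ((neg(neg(neg(a))) * a) * a)) * neg(a) * (neg(neg(neg(d))) * d * neg(neg(a)))
  Push neg inside:  distribute neg over * and collapse double neg
  Cancel:  a cancels; d cancels
  Collect:  f(a * c * c, a * a * d)
Right:  f(c * c * a, ((neg(neg(a)) * a * neg(neg(d))) * (neg(c) * c * (c * neg(c) * neg(neg(neg(d)))))) * neg(neg(neg(neg(neg(neg(d)))))))
  Work inside:  ((neg(neg(a)) * a * neg(neg(d))) * (neg(c) * c * (c * neg(c) * neg(neg(neg(d)))))) * neg(neg(neg(neg(neg(neg(d))))))
  Push neg inside:  distribute neg over * and collapse double neg
  Cancel:  c cancels
  Collect:  a * a * d
  Put back:  f(a * c * c, a * a * d)

Answer: yes — both canonical forms are f(a * c * c, a * a * d)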